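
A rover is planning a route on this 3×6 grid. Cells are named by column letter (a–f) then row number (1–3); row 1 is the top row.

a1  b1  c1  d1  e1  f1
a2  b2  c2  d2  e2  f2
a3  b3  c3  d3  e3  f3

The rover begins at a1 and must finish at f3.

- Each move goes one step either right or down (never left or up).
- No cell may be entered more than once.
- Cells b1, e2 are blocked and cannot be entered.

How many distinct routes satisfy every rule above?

4

A right/down-only route from a1 to f3 makes exactly 2 down-moves and 5 right-moves in some order.
With no other constraints that would be C(7,2) = 21 routes.
Subtract routes through each blocked cell (inclusion–exclusion for overlaps): − through b1: 15 − through e2: 10 + through b1&e2: 8 → 4.
That gives 4 routes.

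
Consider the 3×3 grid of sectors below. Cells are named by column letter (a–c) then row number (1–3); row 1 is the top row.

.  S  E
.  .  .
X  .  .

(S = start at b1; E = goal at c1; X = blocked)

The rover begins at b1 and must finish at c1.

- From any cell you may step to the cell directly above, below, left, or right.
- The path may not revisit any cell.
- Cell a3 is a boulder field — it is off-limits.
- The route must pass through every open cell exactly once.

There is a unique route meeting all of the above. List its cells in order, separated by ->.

b1 -> a1 -> a2 -> b2 -> b3 -> c3 -> c2 -> c1

Need to visit all 8 open cells exactly once, starting at b1 and ending at c1.
Route from b1: left 1 to a1, down 1 to a2, right 1 to b2, down 1 to b3, right 1 to c3, up 2 to c1 — 7 moves in all.
Check: all 8 open cells covered.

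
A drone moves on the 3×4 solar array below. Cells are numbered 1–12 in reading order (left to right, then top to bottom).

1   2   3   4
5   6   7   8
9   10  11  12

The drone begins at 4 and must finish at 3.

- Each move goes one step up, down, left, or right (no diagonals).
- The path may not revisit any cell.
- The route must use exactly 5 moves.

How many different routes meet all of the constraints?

Need simple routes of exactly 5 moves from 4 to 3 (Manhattan distance 1, so 2 moves are spent on a detour and 2 undoing it).
Enumerating: 4 8 12 11 7 3 | 4 8 7 6 2 3.
That gives 2 routes.

2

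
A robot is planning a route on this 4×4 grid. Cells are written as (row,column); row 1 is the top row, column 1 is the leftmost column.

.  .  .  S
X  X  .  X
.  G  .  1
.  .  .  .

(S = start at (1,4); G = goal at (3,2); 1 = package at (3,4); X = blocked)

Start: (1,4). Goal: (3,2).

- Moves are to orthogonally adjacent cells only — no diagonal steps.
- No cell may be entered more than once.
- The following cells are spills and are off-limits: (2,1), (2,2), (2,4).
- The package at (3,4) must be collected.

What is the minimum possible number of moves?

8

Any route passes through (3,4) somewhere between (1,4) and (3,2). Summing Manhattan distances along the two legs ((1,4) → (3,4) → (3,2)) gives a lower bound of 2 + 2 = 4 moves.
That bound ignores the blocked cells. Measuring each leg by the fewest moves that actually steer around them ((1,4)→(3,4): 4; (3,4)→(3,2): 2) raises the lower bound to 6.
The shortest route satisfying every rule uses 8 moves: (1,4) → (1,3) → (2,3) → (3,3) → (3,4) → (4,4) → (4,3) → (4,2) → (3,2).
The no-revisit rule (legs can't share cells) pushes the minimum above the 6-move bound; an exhaustive check rules out every length from 6 to 7, leaving 8 as the minimum.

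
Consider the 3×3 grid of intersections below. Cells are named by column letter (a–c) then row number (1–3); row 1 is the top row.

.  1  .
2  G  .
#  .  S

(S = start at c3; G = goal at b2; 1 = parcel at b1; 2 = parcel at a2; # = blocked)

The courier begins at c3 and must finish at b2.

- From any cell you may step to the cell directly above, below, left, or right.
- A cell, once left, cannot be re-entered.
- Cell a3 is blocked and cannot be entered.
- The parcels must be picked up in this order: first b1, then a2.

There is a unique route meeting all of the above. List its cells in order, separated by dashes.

c3 - c2 - c1 - b1 - a1 - a2 - b2

The waypoints must appear in the order b1, a2, with no cell reused.
Route from c3: up 2 to c1, left 2 to a1, down 1 to a2, right 1 to b2 — 6 moves in all.
Check: order respected (1 at step 3, 2 at step 5).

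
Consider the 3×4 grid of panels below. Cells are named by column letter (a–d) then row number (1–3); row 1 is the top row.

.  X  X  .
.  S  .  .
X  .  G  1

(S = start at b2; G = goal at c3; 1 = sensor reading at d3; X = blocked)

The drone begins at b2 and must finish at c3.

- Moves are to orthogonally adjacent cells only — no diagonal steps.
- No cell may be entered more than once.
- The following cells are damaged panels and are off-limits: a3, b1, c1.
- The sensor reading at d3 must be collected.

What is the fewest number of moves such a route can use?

4

Any route passes through d3 somewhere between b2 and c3. Summing Manhattan distances along the two legs (b2 → d3 → c3) gives a lower bound of 3 + 1 = 4 moves.
A route of 4 moves achieves this: b2 → c2 → d2 → d3 → c3.
Since 4 matches the lower bound, it is optimal.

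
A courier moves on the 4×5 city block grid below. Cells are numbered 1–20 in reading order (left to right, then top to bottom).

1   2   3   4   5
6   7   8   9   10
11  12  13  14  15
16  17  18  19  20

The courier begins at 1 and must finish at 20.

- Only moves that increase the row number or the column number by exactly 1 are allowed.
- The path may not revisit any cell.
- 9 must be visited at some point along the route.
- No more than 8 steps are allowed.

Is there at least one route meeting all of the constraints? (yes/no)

One route that works: 1 → 6 → 7 → 8 → 9 → 14 → 19 → 20.

yes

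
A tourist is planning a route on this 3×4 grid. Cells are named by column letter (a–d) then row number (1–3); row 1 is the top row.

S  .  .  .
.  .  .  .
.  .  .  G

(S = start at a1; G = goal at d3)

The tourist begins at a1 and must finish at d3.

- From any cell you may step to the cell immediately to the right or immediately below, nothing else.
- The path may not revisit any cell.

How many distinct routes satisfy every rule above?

A right/down-only route from a1 to d3 makes exactly 2 down-moves and 3 right-moves in some order.
With no other constraints that would be C(5,2) = 10 routes.
That gives 10 routes.

10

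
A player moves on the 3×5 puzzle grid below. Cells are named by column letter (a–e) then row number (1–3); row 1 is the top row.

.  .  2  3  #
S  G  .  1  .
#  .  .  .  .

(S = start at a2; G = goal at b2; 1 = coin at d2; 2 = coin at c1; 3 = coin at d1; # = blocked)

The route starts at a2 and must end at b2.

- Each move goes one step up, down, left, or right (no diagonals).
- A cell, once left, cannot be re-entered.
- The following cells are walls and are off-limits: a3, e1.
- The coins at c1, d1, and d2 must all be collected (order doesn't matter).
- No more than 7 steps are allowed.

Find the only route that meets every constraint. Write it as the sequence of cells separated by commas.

Any route must reach c1, d1, and d2 and still end at b2 within 7 moves, so the order of the required stops is forced.
Route from a2: up to a1, 3× right (reaching d1), down to d2, 2× left (reaching b2) — 7 moves in all.
Check: all required cells visited; 7 ≤ 7 moves.

a2, a1, b1, c1, d1, d2, c2, b2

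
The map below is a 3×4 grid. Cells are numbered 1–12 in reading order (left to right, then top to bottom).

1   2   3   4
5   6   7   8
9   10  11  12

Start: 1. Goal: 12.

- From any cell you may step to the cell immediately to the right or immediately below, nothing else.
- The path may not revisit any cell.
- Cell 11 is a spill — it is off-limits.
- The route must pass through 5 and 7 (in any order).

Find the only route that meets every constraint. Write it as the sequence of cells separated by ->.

1 -> 5 -> 6 -> 7 -> 8 -> 12

Moves only go right or down, so the column and row indices never decrease.
Route from 1: down 1 to 5, right 3 to 8, down 1 to 12 — 5 moves in all.
Check: all required cells visited.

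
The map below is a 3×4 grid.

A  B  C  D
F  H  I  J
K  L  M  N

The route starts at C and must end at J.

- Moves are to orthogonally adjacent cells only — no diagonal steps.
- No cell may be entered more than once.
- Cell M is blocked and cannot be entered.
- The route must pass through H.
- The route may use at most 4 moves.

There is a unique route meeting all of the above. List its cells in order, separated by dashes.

Any route must reach H and still end at J within 4 moves, so the order of the required stops is forced.
Route from C: left 1 to B, down 1 to H, right 2 to J — 4 moves in all.
Check: all required cells visited; 4 ≤ 4 moves.

C - B - H - I - J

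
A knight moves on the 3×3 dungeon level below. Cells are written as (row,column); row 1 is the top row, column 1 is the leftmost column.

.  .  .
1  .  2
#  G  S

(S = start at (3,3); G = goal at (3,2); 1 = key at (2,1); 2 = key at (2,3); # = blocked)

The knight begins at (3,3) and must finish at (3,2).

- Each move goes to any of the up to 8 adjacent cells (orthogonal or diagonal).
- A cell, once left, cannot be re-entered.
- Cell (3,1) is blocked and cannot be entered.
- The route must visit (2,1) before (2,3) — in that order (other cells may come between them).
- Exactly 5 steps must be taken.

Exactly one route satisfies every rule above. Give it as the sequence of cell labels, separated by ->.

The waypoints must appear in the order (2,1), (2,3), with no cell reused.
Route from (3,3): up-left to (2,2), left to (2,1), up-right to (1,2), down-right to (2,3), down-left to (3,2) — 5 moves in all.
Check: order respected (1 at step 2, 2 at step 4); 5 moves as required.

(3,3) -> (2,2) -> (2,1) -> (1,2) -> (2,3) -> (3,2)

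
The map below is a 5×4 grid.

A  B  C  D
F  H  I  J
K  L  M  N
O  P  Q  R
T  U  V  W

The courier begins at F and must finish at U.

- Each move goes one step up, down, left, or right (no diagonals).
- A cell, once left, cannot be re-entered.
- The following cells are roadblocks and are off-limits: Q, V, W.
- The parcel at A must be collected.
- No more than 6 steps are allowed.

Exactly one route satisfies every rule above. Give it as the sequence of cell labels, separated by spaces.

F A B H L P U

The budget equals the shortest possible length, so every move has to be on a shortest route through the required cells.
Route from F: up 1 to A, right 1 to B, down 4 to U — 6 moves in all.
Check: all required cells visited; 6 ≤ 6 moves.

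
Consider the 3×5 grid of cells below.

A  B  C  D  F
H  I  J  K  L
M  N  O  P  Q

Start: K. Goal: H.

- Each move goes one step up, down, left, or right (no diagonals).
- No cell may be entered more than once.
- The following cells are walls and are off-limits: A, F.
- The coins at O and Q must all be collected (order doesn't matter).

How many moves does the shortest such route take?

7

Any route passes through O and Q in some order between K and H. Summing Manhattan distances along each leg and taking the cheapest ordering (K → Q → O → H) gives a lower bound of 2 + 2 + 3 = 7 moves.
A route of 7 moves achieves this: K → L → Q → P → O → J → I → H.
Since 7 matches the lower bound, it is optimal.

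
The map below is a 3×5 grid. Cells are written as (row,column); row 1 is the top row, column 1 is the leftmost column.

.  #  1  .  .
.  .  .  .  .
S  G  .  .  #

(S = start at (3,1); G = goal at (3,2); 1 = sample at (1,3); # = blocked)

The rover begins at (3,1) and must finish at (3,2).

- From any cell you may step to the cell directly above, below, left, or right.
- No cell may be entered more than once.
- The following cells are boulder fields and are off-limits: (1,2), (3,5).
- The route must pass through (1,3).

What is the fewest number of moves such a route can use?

Any route passes through (1,3) somewhere between (3,1) and (3,2). Summing Manhattan distances along the two legs ((3,1) → (1,3) → (3,2)) gives a lower bound of 4 + 3 = 7 moves.
The shortest route satisfying every rule uses 9 moves: (3,1) → (2,1) → (2,2) → (2,3) → (1,3) → (1,4) → (2,4) → (3,4) → (3,3) → (3,2).
The bound of 7 isn't tight here; checking systematically, no route of length 7 through 8 satisfies every constraint, so 9 is the minimum.

9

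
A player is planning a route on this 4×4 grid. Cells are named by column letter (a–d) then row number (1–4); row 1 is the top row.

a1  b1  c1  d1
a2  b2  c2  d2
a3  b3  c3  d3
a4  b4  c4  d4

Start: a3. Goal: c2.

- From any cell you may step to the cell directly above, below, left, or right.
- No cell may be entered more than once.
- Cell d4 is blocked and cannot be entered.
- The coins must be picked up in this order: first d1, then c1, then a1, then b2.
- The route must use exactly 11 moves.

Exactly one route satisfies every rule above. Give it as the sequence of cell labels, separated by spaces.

a3 b3 c3 d3 d2 d1 c1 b1 a1 a2 b2 c2

The waypoints must appear in the order d1, c1, a1, b2, with no cell reused.
Route from a3: 3× right (reaching d3), 2× up (reaching d1), 3× left (reaching a1), down to a2, 2× right (reaching c2) — 11 moves in all.
Check: order respected (d1 at step 5, c1 at step 6, a1 at step 8, b2 at step 10); 11 moves as required.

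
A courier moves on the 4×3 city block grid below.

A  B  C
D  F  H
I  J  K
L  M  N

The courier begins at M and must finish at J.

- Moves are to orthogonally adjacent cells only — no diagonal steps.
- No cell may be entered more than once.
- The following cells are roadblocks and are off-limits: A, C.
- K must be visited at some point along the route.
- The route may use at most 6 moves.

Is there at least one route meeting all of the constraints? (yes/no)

yes

One route that works: M → N → K → J.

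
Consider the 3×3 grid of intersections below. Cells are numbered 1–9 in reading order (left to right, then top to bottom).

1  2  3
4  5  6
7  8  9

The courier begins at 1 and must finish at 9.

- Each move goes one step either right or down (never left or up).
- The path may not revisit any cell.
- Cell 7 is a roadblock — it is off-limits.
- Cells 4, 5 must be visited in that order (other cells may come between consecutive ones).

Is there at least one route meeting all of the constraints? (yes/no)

yes

One route that works: 1 → 4 → 5 → 8 → 9.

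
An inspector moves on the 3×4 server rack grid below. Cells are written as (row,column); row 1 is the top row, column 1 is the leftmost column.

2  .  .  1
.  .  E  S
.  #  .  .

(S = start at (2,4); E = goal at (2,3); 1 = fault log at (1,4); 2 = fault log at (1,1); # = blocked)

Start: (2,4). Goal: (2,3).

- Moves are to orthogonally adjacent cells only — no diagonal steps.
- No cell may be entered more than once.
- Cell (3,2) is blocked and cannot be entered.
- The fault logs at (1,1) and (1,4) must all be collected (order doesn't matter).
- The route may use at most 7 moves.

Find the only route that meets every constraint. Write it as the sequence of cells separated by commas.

(2,4), (1,4), (1,3), (1,2), (1,1), (2,1), (2,2), (2,3)

Any route must reach (1,1) and (1,4) and still end at (2,3) within 7 moves, so the order of the required stops is forced.
Route from (2,4): up to (1,4), 3× left (reaching (1,1)), down to (2,1), 2× right (reaching (2,3)) — 7 moves in all.
Check: all required cells visited; 7 ≤ 7 moves.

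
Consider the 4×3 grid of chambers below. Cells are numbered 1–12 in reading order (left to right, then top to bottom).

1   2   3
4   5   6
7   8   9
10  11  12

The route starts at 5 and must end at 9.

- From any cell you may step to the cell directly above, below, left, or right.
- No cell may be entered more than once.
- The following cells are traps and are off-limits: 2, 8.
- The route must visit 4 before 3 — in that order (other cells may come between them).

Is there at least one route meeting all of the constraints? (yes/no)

no

3 must be visited but has only one open neighbour (6), and it is neither the start nor the goal — the route would have to enter and leave through 6, re-entering it.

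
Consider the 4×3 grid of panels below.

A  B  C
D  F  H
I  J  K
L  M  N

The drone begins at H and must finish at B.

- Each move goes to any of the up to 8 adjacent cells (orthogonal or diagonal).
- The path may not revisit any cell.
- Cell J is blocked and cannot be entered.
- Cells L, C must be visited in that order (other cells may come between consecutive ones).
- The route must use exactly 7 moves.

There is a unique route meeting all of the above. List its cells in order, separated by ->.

The waypoints must appear in the order L, C, with no cell reused.
Route from H: down to K, down-left to M, left to L, up to I, 2× up-right (reaching C), left to B — 7 moves in all.
Check: order respected (L at step 3, C at step 6); 7 moves as required.

H -> K -> M -> L -> I -> F -> C -> B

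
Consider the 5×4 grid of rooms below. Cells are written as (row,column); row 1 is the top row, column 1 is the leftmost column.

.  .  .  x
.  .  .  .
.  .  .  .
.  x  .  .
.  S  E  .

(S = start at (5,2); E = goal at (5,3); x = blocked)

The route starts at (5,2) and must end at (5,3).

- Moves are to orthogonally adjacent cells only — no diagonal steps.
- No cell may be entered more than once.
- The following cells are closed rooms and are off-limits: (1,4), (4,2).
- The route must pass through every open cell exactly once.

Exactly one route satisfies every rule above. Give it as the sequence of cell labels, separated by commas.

Need to visit all 18 open cells exactly once, starting at (5,2) and ending at (5,3).
Cell (2,4) has only two open neighbours ((3,4) and (2,3)), so the path must pass straight through it: one of those is the cell it's entered from and the other is where it exits.
Route from (5,2): left to (5,1), 2× up (reaching (3,1)), right to (3,2), up to (2,2), left to (2,1), up to (1,1), 2× right (reaching (1,3)), down to (2,3), right to (2,4), down to (3,4), left to (3,3), down to (4,3), right to (4,4), down to (5,4), left to (5,3) — 17 moves in all.
Check: all 18 open cells covered.

(5,2), (5,1), (4,1), (3,1), (3,2), (2,2), (2,1), (1,1), (1,2), (1,3), (2,3), (2,4), (3,4), (3,3), (4,3), (4,4), (5,4), (5,3)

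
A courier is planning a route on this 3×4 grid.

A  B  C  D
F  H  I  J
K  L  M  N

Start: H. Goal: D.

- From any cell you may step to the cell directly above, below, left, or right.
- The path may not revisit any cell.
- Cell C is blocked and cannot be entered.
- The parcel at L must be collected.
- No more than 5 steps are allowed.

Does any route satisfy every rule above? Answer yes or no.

One route that works: H → L → M → I → J → D.

yes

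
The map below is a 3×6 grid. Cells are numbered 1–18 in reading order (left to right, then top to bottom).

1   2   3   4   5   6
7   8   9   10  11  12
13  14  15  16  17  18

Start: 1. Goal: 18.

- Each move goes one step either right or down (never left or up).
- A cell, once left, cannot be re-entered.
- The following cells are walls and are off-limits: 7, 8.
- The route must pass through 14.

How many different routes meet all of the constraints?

A right/down-only route from 1 to 18 makes exactly 2 down-moves and 5 right-moves in some order.
With no other constraints that would be C(7,2) = 21 routes.
Split at 14 and multiply the segment counts (each segment already excludes blocked cells): 1→14: 0; 14→18: 1; product = 0.
No route satisfies every constraint, so the count is 0.

0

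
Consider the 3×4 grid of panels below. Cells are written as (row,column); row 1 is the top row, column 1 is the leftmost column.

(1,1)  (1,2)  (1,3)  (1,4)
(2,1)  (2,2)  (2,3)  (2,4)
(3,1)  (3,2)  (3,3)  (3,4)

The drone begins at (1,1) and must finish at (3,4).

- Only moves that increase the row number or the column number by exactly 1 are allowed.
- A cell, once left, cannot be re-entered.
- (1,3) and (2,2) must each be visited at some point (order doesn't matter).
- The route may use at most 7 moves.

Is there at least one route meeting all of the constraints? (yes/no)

(2,2) is below but to the left of (1,3): going (1,3) → (2,2) would need a leftward move and (2,2) → (1,3) an upward move, so no right/down-only route can visit both required cells.

no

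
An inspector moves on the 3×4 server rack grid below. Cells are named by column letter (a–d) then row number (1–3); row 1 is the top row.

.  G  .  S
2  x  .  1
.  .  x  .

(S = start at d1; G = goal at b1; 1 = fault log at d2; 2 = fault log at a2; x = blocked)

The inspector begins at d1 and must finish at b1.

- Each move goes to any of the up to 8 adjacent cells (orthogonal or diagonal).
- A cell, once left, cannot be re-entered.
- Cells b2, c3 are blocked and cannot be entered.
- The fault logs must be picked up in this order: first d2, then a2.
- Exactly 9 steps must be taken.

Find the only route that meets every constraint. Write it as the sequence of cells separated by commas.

d1, c1, d2, d3, c2, b3, a3, a2, a1, b1

The waypoints must appear in the order d2, a2, with no cell reused.
Route from d1: left 1 to c1, down-right 1 to d2, down 1 to d3, up-left 1 to c2, down-left 1 to b3, left 1 to a3, up 2 to a1, right 1 to b1 — 9 moves in all.
Check: order respected (1 at step 2, 2 at step 7); 9 moves as required.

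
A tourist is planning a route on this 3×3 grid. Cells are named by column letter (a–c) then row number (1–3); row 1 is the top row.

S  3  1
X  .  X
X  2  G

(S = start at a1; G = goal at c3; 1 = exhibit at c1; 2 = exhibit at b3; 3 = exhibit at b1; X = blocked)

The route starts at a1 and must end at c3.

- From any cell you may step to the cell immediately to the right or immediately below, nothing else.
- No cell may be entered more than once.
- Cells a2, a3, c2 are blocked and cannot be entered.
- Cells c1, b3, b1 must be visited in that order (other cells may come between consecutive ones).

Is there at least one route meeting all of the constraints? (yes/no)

b3 lies to the left of c1, so going from c1 to b3 would need a leftward move — but moves only go right/down, so c1 cannot be visited before b3.

no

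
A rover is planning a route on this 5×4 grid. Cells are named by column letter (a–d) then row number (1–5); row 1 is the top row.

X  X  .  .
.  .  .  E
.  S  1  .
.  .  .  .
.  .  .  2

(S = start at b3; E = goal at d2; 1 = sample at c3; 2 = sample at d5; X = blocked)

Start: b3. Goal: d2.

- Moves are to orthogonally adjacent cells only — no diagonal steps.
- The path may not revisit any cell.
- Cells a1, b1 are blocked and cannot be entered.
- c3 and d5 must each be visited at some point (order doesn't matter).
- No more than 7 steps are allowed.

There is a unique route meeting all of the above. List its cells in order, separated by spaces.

The 7-move cap with required stops at c3, d5 leaves no slack for detours.
Route from b3: right to c3, 2× down (reaching c5), right to d5, 3× up (reaching d2) — 7 moves in all.
Check: all required cells visited; 7 ≤ 7 moves.

b3 c3 c4 c5 d5 d4 d3 d2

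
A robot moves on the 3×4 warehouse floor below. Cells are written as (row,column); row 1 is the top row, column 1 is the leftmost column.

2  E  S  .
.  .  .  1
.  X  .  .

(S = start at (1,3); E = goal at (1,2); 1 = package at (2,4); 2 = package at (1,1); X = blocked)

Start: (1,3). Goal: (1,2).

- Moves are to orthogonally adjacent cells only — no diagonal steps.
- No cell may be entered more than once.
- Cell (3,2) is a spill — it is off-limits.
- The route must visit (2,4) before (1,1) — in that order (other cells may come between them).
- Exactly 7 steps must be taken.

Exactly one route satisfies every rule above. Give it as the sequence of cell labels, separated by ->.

The waypoints must appear in the order (2,4), (1,1), with no cell reused.
Route from (1,3): right to (1,4), down to (2,4), 3× left (reaching (2,1)), up to (1,1), right to (1,2) — 7 moves in all.
Check: order respected (1 at step 2, 2 at step 6); 7 moves as required.

(1,3) -> (1,4) -> (2,4) -> (2,3) -> (2,2) -> (2,1) -> (1,1) -> (1,2)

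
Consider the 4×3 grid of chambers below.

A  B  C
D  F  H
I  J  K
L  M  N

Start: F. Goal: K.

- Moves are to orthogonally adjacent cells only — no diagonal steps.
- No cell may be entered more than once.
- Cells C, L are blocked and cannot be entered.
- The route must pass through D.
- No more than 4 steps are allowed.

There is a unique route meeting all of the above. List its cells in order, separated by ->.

F -> D -> I -> J -> K

Any route must reach D and still end at K within 4 moves, so the order of the required stops is forced.
Route from F: left 1 to D, down 1 to I, right 2 to K — 4 moves in all.
Check: all required cells visited; 4 ≤ 4 moves.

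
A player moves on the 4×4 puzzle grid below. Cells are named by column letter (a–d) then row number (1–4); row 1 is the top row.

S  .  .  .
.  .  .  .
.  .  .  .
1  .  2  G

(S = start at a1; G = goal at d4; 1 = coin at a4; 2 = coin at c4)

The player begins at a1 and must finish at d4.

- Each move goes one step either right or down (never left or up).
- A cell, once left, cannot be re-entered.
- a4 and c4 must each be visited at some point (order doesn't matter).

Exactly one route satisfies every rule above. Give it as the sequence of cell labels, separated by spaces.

Moves only go right or down, so the column and row indices never decrease.
Route from a1: down 3 to a4, right 3 to d4 — 6 moves in all.
Check: all required cells visited.

a1 a2 a3 a4 b4 c4 d4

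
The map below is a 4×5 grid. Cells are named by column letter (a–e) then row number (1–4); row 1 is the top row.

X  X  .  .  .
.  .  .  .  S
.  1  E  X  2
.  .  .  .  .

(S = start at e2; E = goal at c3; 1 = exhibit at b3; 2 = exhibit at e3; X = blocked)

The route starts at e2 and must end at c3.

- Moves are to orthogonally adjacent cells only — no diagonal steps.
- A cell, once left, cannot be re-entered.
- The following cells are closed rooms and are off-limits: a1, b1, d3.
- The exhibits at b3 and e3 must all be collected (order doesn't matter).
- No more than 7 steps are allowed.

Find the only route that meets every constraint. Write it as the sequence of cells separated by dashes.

e2 - e3 - e4 - d4 - c4 - b4 - b3 - c3

The budget equals the shortest possible length, so every move has to be on a shortest route through the required cells.
Route from e2: 2× down (reaching e4), 3× left (reaching b4), up to b3, right to c3 — 7 moves in all.
Check: all required cells visited; 7 ≤ 7 moves.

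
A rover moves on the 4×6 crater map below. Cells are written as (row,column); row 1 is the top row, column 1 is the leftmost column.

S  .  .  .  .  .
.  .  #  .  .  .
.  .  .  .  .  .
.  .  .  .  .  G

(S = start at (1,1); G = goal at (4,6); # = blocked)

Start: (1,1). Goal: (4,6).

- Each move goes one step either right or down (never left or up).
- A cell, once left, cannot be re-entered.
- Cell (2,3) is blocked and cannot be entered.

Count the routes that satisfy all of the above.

A right/down-only route from (1,1) to (4,6) makes exactly 3 down-moves and 5 right-moves in some order.
With no other constraints that would be C(8,3) = 56 routes.
Subtract routes through each blocked cell (inclusion–exclusion for overlaps): − through (2,3): 30 → 26.
That gives 26 routes.

26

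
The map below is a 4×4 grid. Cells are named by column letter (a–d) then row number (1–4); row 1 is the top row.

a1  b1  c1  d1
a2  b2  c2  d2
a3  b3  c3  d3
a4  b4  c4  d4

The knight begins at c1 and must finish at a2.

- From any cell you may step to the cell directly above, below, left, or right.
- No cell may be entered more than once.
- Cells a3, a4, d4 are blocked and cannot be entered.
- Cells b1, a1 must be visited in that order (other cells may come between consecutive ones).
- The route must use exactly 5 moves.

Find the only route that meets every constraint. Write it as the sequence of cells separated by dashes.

The waypoints must appear in the order b1, a1, with no cell reused.
Route from c1: down to c2, left to b2, up to b1, left to a1, down to a2 — 5 moves in all.
Check: order respected (b1 at step 3, a1 at step 4); 5 moves as required.

c1 - c2 - b2 - b1 - a1 - a2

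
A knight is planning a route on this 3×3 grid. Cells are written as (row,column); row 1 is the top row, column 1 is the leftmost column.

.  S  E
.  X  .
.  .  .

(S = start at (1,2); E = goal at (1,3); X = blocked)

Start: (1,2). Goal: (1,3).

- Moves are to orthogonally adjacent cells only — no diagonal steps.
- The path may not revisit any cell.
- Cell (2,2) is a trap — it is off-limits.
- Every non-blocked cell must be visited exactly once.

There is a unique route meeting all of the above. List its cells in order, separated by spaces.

(1,2) (1,1) (2,1) (3,1) (3,2) (3,3) (2,3) (1,3)

Need to visit all 8 open cells exactly once, starting at (1,2) and ending at (1,3).
Cell (3,1) has only two open neighbours ((2,1) and (3,2)), so the path must pass straight through it: one of those is the cell it's entered from and the other is where it exits.
Route from (1,2): left to (1,1), 2× down (reaching (3,1)), 2× right (reaching (3,3)), 2× up (reaching (1,3)) — 7 moves in all.
Check: all 8 open cells covered.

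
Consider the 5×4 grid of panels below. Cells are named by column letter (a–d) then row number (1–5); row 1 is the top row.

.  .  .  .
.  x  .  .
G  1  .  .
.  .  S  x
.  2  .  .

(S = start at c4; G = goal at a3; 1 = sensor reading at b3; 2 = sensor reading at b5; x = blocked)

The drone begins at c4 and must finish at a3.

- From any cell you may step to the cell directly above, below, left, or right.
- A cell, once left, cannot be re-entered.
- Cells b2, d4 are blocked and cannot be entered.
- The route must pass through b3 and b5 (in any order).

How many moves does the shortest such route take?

5

Any route passes through b3 and b5 in some order between c4 and a3. Summing Manhattan distances along each leg and taking the cheapest ordering (c4 → b5 → b3 → a3) gives a lower bound of 2 + 2 + 1 = 5 moves.
A route of 5 moves achieves this: c4 → c5 → b5 → b4 → b3 → a3.
Since 5 matches the lower bound, it is optimal.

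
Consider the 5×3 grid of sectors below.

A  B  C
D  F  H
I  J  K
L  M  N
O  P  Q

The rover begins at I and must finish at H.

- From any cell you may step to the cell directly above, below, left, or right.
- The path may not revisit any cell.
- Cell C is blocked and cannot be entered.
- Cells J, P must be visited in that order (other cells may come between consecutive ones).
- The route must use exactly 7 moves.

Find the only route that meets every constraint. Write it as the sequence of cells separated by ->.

I -> J -> M -> P -> Q -> N -> K -> H

The waypoints must appear in the order J, P, with no cell reused.
Route from I: right 1 to J, down 2 to P, right 1 to Q, up 3 to H — 7 moves in all.
Check: order respected (J at step 1, P at step 3); 7 moves as required.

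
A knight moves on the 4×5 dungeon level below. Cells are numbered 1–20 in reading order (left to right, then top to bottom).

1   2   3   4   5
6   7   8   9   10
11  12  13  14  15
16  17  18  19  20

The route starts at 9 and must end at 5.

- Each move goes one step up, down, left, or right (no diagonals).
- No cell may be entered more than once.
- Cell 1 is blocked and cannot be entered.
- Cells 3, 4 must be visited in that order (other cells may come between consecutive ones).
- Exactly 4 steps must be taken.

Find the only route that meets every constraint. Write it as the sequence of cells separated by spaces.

The waypoints must appear in the order 3, 4, with no cell reused.
Route from 9: left to 8, up to 3, 2× right (reaching 5) — 4 moves in all.
Check: order respected (3 at step 2, 4 at step 3); 4 moves as required.

9 8 3 4 5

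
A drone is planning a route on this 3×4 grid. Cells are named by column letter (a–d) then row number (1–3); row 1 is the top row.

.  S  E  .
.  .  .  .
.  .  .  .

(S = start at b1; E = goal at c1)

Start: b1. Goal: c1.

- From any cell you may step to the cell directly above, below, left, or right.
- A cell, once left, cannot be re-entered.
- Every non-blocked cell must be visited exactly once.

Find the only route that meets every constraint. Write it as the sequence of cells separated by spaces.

b1 a1 a2 a3 b3 b2 c2 c3 d3 d2 d1 c1

Need to visit all 12 open cells exactly once, starting at b1 and ending at c1.
Cell a3 has only two open neighbours (a2 and b3), so the path must pass straight through it: one of those is the cell it's entered from and the other is where it exits.
Route from b1: left 1 to a1, down 2 to a3, right 1 to b3, up 1 to b2, right 1 to c2, down 1 to c3, right 1 to d3, up 2 to d1, left 1 to c1 — 11 moves in all.
Check: all 12 open cells covered.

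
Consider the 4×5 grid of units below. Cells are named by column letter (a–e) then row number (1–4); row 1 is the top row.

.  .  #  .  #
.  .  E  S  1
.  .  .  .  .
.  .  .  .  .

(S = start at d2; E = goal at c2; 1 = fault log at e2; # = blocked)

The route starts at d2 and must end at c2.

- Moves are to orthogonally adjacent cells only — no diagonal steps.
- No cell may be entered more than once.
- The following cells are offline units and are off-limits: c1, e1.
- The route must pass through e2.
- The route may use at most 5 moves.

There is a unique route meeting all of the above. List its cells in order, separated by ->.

d2 -> e2 -> e3 -> d3 -> c3 -> c2

The budget equals the shortest possible length, so every move has to be on a shortest route through the required cells.
Route from d2: right to e2, down to e3, 2× left (reaching c3), up to c2 — 5 moves in all.
Check: all required cells visited; 5 ≤ 5 moves.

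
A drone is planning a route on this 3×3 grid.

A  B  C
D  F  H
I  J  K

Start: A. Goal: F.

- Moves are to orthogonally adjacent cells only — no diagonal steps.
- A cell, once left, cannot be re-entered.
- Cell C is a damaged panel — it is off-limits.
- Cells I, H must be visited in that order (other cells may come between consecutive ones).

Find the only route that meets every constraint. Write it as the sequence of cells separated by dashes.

The waypoints must appear in the order I, H, with no cell reused.
Route from A: 2× down (reaching I), 2× right (reaching K), up to H, left to F — 6 moves in all.
Check: order respected (I at step 2, H at step 5).

A - D - I - J - K - H - F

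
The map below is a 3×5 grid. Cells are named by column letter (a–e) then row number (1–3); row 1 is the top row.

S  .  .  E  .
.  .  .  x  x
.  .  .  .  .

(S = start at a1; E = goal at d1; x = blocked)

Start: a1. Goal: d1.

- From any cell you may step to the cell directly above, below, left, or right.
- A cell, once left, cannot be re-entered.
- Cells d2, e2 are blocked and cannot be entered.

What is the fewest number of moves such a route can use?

The Manhattan distance from a1 to d1 is |1−1| + |1−4| = 3, so at least 3 moves are needed.
A route of 3 moves achieves this: a1 → b1 → c1 → d1.
Since 3 matches the lower bound, it is optimal.

3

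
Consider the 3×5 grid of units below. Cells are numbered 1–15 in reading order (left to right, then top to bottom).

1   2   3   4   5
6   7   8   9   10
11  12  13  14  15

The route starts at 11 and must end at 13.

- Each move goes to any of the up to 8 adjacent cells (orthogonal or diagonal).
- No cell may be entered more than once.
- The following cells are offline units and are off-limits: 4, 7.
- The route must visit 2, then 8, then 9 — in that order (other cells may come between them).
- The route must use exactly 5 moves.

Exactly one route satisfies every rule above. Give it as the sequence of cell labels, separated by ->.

The waypoints must appear in the order 2, 8, 9, with no cell reused.
Route from 11: up to 6, up-right to 2, down-right to 8, right to 9, down-left to 13 — 5 moves in all.
Check: order respected (2 at step 2, 8 at step 3, 9 at step 4); 5 moves as required.

11 -> 6 -> 2 -> 8 -> 9 -> 13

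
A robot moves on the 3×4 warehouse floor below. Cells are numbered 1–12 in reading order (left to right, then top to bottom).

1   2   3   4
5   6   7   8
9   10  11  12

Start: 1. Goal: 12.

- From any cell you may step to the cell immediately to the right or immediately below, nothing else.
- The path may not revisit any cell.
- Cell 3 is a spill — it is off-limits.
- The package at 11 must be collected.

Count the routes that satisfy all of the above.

A right/down-only route from 1 to 12 makes exactly 2 down-moves and 3 right-moves in some order.
With no other constraints that would be C(5,2) = 10 routes.
Split at 11 and multiply the segment counts (each segment already excludes blocked cells): 1→11: 5; 11→12: 1; product = 5.
That gives 5 routes.

5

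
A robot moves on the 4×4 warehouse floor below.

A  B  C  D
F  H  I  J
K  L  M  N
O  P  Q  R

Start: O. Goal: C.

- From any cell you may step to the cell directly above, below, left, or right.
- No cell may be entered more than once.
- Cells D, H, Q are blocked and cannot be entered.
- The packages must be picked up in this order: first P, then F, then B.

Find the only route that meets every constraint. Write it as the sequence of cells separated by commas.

O, P, L, K, F, A, B, C

The waypoints must appear in the order P, F, B, with no cell reused.
Route from O: right 1 to P, up 1 to L, left 1 to K, up 2 to A, right 2 to C — 7 moves in all.
Check: order respected (P at step 1, F at step 4, B at step 6).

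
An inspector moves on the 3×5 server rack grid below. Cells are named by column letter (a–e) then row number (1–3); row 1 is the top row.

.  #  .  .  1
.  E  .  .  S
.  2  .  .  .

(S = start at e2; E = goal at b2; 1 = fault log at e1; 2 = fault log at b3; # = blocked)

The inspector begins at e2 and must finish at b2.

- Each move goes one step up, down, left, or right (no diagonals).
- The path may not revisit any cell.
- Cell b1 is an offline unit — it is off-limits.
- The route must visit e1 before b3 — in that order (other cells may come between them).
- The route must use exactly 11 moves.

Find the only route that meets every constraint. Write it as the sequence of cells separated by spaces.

e2 e1 d1 c1 c2 d2 d3 c3 b3 a3 a2 b2

The waypoints must appear in the order e1, b3, with no cell reused.
Route from e2: up 1 to e1, left 2 to c1, down 1 to c2, right 1 to d2, down 1 to d3, left 3 to a3, up 1 to a2, right 1 to b2 — 11 moves in all.
Check: order respected (1 at step 1, 2 at step 8); 11 moves as required.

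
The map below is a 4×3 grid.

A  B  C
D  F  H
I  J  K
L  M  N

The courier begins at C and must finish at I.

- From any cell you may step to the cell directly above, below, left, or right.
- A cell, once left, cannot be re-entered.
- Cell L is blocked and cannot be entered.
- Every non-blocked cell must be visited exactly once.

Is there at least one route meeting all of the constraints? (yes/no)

yes

One route that works: C → H → K → N → M → J → F → B → A → D → I.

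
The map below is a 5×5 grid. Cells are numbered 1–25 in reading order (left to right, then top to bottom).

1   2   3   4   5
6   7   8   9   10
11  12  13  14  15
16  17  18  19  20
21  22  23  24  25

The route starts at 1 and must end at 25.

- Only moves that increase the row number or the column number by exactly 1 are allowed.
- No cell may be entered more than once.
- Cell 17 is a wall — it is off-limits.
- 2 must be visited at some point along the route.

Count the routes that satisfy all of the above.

31

A right/down-only route from 1 to 25 makes exactly 4 down-moves and 4 right-moves in some order.
With no other constraints that would be C(8,4) = 70 routes.
Split at 2 and multiply the segment counts (each segment already excludes blocked cells): 1→2: 1; 2→25: 31; product = 31.
That gives 31 routes.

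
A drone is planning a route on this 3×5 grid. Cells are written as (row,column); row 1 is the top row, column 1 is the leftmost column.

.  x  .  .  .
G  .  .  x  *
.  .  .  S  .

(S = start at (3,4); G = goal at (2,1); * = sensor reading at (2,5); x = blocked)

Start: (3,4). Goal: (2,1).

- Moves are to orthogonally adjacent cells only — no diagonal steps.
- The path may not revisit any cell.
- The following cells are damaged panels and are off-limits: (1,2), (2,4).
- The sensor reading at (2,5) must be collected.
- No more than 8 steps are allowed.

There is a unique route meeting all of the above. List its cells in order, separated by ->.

(3,4) -> (3,5) -> (2,5) -> (1,5) -> (1,4) -> (1,3) -> (2,3) -> (2,2) -> (2,1)

Any route must reach (2,5) and still end at (2,1) within 8 moves, so the order of the required stops is forced.
Route from (3,4): right to (3,5), 2× up (reaching (1,5)), 2× left (reaching (1,3)), down to (2,3), 2× left (reaching (2,1)) — 8 moves in all.
Check: all required cells visited; 8 ≤ 8 moves.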